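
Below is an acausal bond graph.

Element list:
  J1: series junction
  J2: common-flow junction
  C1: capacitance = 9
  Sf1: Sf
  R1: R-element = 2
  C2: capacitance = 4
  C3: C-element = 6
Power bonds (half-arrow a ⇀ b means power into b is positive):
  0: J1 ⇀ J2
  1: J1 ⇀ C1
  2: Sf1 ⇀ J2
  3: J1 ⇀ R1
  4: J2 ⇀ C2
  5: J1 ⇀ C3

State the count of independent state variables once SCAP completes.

3  (C1, C2, C3 all integral)

β2 |Sf1  (Sf1 fixes flow; stroke at Sf1)
β0 |J2  (J2: bond 2 brought flow, rest push out)
β4 |J2  (J2 flow already set via bond 2)
β1 |J1  (J1: bond 0 brought flow, rest push out)
β3 |J1  (common-f at J1 fixed by 0)
β5 |J1  (common-f at J1 fixed by 0)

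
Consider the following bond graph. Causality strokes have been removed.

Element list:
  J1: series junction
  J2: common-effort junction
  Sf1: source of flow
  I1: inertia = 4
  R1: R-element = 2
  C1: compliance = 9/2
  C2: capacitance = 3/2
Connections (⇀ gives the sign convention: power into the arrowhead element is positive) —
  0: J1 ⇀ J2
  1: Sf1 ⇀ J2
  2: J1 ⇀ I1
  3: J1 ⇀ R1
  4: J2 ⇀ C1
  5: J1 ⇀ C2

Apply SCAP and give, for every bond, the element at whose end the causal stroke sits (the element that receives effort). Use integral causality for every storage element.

#1 stroke at Sf1  (Sf1 (Sf) sets flow on bond)
#2 stroke at I1  (I1 integral (f out))
#0 stroke at J1  (1-jn J1 has f-setter on 2)
#3 stroke at J1  (J1 flow already set via bond 2)
#5 stroke at J1  (common-f at J1 fixed by 2)
#4 stroke at J2  (only one effort-in slot at J2)

b0 →J1
b1 →Sf1
b2 →I1
b3 →J1
b4 →J2
b5 →J1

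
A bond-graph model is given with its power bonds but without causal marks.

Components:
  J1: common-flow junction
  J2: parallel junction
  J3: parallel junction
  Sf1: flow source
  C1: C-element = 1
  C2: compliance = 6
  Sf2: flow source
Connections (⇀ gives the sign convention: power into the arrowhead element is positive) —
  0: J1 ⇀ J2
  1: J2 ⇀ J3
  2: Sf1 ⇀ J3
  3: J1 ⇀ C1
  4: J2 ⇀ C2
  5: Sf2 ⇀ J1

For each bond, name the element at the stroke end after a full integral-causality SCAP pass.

b0 stroke at J1
b1 stroke at J3
b2 stroke at Sf1
b3 stroke at J1
b4 stroke at J2
b5 stroke at Sf2

b2 |Sf1  (source Sf1 imposes f)
b5 |Sf2  (source Sf2 imposes f)
b0 |J1  (J1 flow already set via bond 5)
b3 |J1  (common-f at J1 fixed by 5)
b1 |J3  (J3 needs exactly one e-in)
b4 |J2  (only one effort-in slot at J2)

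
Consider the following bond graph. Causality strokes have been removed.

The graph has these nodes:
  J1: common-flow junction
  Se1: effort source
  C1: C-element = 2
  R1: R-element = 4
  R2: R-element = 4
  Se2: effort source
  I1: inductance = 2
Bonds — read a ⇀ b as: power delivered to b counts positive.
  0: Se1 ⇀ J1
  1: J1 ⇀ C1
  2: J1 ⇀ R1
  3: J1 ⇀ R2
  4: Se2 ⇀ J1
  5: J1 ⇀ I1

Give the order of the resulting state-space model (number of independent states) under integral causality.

#0 |J1  (Se1 (Se) sets effort on bond)
#4 |J1  (Se2 fixes effort; stroke away)
#1 |J1  (C1 integral (e out))
#5 |I1  (prefer integral on I1)
#2 |J1  (J1: bond 5 brought flow, rest push out)
#3 |J1  (1-jn J1 has f-setter on 5)

2  (C1, I1 all integral)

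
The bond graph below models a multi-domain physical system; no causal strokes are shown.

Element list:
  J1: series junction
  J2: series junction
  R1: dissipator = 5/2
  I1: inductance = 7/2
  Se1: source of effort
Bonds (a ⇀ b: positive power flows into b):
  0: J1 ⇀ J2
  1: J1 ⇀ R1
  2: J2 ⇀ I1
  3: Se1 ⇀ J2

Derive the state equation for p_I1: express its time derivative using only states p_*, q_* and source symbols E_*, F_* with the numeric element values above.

dp_I1/dt = E_Se1 - 5*p_I1/7

#3 →J2  (Se1 fixes effort; stroke away)
#2 →I1  (I1 outputs flow p/I1)
#0 →J2  (J2: bond 2 brought flow, rest push out)
#1 →J1  (common-f at J1 fixed by 0)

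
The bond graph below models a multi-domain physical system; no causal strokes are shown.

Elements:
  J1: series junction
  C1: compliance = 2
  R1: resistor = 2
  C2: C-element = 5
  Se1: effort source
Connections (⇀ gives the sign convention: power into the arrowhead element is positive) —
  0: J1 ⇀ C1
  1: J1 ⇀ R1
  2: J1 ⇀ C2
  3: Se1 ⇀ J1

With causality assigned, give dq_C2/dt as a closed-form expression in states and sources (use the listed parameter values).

b3 |J1  (Se1 fixes effort; stroke away)
b0 |J1  (C1: C, integral causality)
b2 |J1  (C2 outputs effort q/C2)
b1 |R1  (J1 needs exactly one f-in)

dq_C2/dt = E_Se1/2 - q_C1/4 - q_C2/10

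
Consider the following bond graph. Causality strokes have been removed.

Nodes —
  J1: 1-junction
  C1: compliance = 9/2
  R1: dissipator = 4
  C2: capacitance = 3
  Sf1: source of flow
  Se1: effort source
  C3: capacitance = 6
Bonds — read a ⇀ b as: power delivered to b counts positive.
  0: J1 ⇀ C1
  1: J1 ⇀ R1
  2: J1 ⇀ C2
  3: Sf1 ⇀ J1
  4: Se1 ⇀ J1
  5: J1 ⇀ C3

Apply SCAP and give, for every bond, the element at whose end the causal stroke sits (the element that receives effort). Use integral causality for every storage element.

b0 stroke at J1
b1 stroke at J1
b2 stroke at J1
b3 stroke at Sf1
b4 stroke at J1
b5 stroke at J1

β3 |Sf1  (Sf1 fixes flow; stroke at Sf1)
β4 |J1  (Se1 (Se) sets effort on bond)
β0 |J1  (common-f at J1 fixed by 3)
β1 |J1  (J1 flow already set via bond 3)
β2 |J1  (common-f at J1 fixed by 3)
β5 |J1  (J1 flow already set via bond 3)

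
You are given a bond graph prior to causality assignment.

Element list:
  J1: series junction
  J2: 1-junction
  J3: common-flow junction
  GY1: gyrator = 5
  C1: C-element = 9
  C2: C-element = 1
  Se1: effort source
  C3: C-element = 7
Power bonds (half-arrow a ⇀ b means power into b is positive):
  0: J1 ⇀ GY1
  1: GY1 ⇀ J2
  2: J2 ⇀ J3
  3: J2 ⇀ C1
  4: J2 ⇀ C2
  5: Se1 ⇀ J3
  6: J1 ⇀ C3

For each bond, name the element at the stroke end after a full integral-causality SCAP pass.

β5 stroke at J3  (source Se1 imposes e)
β2 stroke at J2  (only one flow-in slot at J3)
β3 stroke at J2  (C1: C, integral causality)
β4 stroke at J2  (C2: C, integral causality)
β1 stroke at GY1  (J2 needs exactly one f-in)
β0 stroke at GY1  (GY1 both-in/both-out from 1)
β6 stroke at J1  (1-jn J1 has f-setter on 0)

#0 →GY1
#1 →GY1
#2 →J2
#3 →J2
#4 →J2
#5 →J3
#6 →J1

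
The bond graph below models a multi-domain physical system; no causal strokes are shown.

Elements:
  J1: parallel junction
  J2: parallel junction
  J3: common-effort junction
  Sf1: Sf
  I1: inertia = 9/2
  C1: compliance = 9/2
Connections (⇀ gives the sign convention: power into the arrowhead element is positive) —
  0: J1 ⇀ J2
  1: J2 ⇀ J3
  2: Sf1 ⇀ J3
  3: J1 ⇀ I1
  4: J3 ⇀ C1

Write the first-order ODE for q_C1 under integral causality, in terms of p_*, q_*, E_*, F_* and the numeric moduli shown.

dq_C1/dt = F_Sf1 - 2*p_I1/9

bond 2 stroke at Sf1  (Sf1 fixes flow; stroke at Sf1)
bond 3 stroke at I1  (I1 integral (f out))
bond 0 stroke at J1  (only one effort-in slot at J1)
bond 1 stroke at J2  (J2: last free bond brings effort in)
bond 4 stroke at J3  (only one effort-in slot at J3)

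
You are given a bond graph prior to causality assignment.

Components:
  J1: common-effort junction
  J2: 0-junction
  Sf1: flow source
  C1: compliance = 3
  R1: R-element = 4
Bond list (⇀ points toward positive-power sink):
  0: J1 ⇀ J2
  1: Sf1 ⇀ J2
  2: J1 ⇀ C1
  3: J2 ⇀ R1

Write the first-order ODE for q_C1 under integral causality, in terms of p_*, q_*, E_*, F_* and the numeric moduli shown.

β1 stroke→Sf1  (Sf1: flow source, stroke at near end)
β2 stroke→J1  (C1 integral (e out))
β0 stroke→J2  (common-e at J1 fixed by 2)
β3 stroke→R1  (J2: bond 0 brought effort, rest push out)

dq_C1/dt = F_Sf1 - q_C1/12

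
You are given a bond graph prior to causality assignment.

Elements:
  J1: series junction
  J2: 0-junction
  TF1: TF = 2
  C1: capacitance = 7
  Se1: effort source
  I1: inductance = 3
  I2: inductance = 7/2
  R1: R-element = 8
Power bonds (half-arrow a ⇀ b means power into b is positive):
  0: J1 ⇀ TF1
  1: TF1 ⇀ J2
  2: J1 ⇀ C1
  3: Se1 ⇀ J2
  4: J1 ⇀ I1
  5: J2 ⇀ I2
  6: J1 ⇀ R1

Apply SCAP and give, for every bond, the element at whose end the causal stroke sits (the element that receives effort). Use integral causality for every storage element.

#3 →J2  (Se1 (Se) sets effort on bond)
#1 →TF1  (0-jn J2 has e-setter on 3)
#5 →I2  (J2 effort already set via bond 3)
#0 →J1  (TF1: transformer flips bond 1)
#2 →J1  (C1: C, integral causality)
#4 →I1  (I1 integral (f out))
#6 →J1  (common-f at J1 fixed by 4)

bond 0 stroke→J1
bond 1 stroke→TF1
bond 2 stroke→J1
bond 3 stroke→J2
bond 4 stroke→I1
bond 5 stroke→I2
bond 6 stroke→J1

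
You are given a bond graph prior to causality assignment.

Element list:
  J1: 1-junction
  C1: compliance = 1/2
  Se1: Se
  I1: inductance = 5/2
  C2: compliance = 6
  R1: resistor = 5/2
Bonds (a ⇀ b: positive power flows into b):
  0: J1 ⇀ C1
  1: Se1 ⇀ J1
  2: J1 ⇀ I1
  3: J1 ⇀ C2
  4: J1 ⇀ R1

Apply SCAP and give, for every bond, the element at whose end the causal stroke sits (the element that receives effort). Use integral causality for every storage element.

β0 stroke→J1
β1 stroke→J1
β2 stroke→I1
β3 stroke→J1
β4 stroke→J1

bond 1 |J1  (source Se1 imposes e)
bond 0 |J1  (prefer integral on C1)
bond 2 |I1  (I1 outputs flow p/I1)
bond 3 |J1  (J1: bond 2 brought flow, rest push out)
bond 4 |J1  (1-jn J1 has f-setter on 2)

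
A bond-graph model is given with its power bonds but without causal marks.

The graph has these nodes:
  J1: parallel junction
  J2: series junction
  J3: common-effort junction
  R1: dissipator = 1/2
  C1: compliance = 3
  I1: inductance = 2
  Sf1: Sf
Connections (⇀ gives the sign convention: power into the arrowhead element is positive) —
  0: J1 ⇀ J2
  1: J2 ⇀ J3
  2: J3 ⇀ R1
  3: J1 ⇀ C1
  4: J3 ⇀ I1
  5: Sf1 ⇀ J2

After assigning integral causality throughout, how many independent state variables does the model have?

β5 stroke at Sf1  (Sf1 fixes flow; stroke at Sf1)
β0 stroke at J2  (J2 flow already set via bond 5)
β1 stroke at J2  (common-f at J2 fixed by 5)
β3 stroke at J1  (only one effort-in slot at J1)
β4 stroke at I1  (I1: I, integral causality)
β2 stroke at J3  (J3 needs exactly one e-in)

2  (C1, I1 all integral)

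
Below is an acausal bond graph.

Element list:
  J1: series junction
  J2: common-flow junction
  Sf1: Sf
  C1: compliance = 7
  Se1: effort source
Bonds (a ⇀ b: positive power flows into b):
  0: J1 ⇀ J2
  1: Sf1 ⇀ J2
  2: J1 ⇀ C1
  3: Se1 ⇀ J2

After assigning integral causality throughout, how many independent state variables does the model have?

β1 stroke→Sf1  (Sf1 (Sf) sets flow on bond)
β3 stroke→J2  (Se1: effort source, stroke at far end)
β0 stroke→J2  (1-jn J2 has f-setter on 1)
β2 stroke→J1  (J1: bond 0 brought flow, rest push out)

1  (C1 all integral)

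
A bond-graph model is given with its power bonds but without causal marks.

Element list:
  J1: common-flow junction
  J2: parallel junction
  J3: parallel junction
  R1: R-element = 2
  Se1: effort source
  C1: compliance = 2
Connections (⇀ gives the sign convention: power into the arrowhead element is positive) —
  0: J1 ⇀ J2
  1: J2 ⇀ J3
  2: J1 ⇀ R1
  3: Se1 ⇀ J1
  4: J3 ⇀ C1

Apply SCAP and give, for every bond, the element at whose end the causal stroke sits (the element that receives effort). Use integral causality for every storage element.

bond 0 stroke→J1
bond 1 stroke→J2
bond 2 stroke→R1
bond 3 stroke→J1
bond 4 stroke→J3

b3 →J1  (Se1 fixes effort; stroke away)
b4 →J3  (C1 outputs effort q/C1)
b1 →J2  (common-e at J3 fixed by 4)
b0 →J1  (J2: bond 1 brought effort, rest push out)
b2 →R1  (J1: last free bond brings flow in)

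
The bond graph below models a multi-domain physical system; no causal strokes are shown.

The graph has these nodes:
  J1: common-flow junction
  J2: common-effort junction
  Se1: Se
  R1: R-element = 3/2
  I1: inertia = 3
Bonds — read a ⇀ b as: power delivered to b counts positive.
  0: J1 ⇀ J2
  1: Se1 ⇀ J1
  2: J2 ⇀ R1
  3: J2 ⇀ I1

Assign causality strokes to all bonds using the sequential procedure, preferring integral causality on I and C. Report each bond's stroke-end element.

β1 stroke→J1  (Se1 (Se) sets effort on bond)
β0 stroke→J2  (J1: last free bond brings flow in)
β2 stroke→R1  (0-jn J2 has e-setter on 0)
β3 stroke→I1  (0-jn J2 has e-setter on 0)

b0 stroke→J2
b1 stroke→J1
b2 stroke→R1
b3 stroke→I1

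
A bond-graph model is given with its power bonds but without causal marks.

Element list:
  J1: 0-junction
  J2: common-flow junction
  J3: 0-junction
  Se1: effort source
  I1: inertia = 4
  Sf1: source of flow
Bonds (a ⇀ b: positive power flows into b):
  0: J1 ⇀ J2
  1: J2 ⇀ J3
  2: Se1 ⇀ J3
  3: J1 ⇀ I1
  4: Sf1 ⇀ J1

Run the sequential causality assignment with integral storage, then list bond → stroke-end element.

β0 stroke→J1
β1 stroke→J2
β2 stroke→J3
β3 stroke→I1
β4 stroke→Sf1

b2 |J3  (Se1 fixes effort; stroke away)
b4 |Sf1  (Sf1: flow source, stroke at near end)
b1 |J2  (J3: bond 2 brought effort, rest push out)
b0 |J1  (only one flow-in slot at J2)
b3 |I1  (J1: bond 0 brought effort, rest push out)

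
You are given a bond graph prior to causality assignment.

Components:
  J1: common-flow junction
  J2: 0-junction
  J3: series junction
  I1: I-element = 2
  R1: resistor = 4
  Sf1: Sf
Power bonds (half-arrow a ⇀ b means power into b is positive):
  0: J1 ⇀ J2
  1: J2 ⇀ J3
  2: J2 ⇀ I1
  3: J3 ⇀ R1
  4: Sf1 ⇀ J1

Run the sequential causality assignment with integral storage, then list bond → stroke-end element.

b4 →Sf1  (Sf1 (Sf) sets flow on bond)
b0 →J1  (common-f at J1 fixed by 4)
b2 →I1  (prefer integral on I1)
b1 →J2  (J2: last free bond brings effort in)
b3 →J3  (common-f at J3 fixed by 1)

bond 0 →J1
bond 1 →J2
bond 2 →I1
bond 3 →J3
bond 4 →Sf1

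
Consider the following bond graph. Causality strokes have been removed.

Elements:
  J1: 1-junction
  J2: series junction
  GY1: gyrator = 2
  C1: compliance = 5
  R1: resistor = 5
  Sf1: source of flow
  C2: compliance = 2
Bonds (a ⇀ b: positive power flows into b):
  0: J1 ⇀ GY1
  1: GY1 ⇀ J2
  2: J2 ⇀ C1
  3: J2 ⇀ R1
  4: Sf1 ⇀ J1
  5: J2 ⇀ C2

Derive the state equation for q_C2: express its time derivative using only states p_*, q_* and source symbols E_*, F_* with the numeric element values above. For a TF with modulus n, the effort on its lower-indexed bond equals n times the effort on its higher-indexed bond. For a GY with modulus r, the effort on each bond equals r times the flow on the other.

dq_C2/dt = 2*F_Sf1/5 - q_C1/25 - q_C2/10

b4 stroke→Sf1  (Sf1: flow source, stroke at near end)
b0 stroke→J1  (1-jn J1 has f-setter on 4)
b1 stroke→J2  (GY1 both-in/both-out from 0)
b2 stroke→J2  (C1 integral (e out))
b5 stroke→J2  (prefer integral on C2)
b3 stroke→R1  (closing 1-jn rule on J2)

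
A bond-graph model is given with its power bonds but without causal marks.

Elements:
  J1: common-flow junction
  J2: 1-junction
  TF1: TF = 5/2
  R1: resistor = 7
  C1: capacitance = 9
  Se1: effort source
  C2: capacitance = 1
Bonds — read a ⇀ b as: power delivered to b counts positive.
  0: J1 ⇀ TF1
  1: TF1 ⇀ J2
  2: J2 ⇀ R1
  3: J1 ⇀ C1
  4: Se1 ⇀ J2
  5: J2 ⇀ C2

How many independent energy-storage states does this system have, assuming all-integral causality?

#4 stroke→J2  (source Se1 imposes e)
#3 stroke→J1  (C1: C, integral causality)
#0 stroke→TF1  (closing 1-jn rule on J1)
#1 stroke→J2  (through TF1, causality passes straight; one stroke at TF1)
#5 stroke→J2  (prefer integral on C2)
#2 stroke→R1  (J2: last free bond brings flow in)

2  (C1, C2 all integral)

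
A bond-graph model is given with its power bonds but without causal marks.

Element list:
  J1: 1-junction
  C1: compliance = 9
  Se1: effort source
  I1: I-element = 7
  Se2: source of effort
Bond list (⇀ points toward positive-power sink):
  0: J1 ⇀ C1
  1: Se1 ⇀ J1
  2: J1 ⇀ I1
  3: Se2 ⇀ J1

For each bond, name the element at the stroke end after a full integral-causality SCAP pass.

b0 |J1
b1 |J1
b2 |I1
b3 |J1

b1 stroke at J1  (Se1: effort source, stroke at far end)
b3 stroke at J1  (Se2: effort source, stroke at far end)
b0 stroke at J1  (prefer integral on C1)
b2 stroke at I1  (closing 1-jn rule on J1)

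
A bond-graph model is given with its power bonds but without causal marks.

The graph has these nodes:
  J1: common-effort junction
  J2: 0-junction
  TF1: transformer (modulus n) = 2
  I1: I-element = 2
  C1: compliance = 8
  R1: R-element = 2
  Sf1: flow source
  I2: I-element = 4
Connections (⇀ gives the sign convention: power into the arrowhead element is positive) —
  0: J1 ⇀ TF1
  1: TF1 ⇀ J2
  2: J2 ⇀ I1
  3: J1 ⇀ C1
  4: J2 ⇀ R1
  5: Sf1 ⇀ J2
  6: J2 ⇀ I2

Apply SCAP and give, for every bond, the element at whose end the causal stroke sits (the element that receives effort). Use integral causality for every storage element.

b5 stroke at Sf1  (Sf1 fixes flow; stroke at Sf1)
b2 stroke at I1  (I1 integral (f out))
b3 stroke at J1  (C1 outputs effort q/C1)
b0 stroke at TF1  (0-jn J1 has e-setter on 3)
b1 stroke at J2  (through TF1, causality passes straight; one stroke at TF1)
b4 stroke at R1  (J2 effort already set via bond 1)
b6 stroke at I2  (J2: bond 1 brought effort, rest push out)

#0 stroke→TF1
#1 stroke→J2
#2 stroke→I1
#3 stroke→J1
#4 stroke→R1
#5 stroke→Sf1
#6 stroke→I2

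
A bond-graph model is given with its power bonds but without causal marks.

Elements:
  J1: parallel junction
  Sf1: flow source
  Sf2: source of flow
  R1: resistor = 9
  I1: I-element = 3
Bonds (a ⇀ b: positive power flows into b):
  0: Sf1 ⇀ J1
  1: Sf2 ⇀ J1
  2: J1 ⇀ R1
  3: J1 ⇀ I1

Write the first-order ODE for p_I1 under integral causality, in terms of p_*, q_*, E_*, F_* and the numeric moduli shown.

dp_I1/dt = 9*F_Sf1 + 9*F_Sf2 - 3*p_I1

#0 |Sf1  (Sf1 fixes flow; stroke at Sf1)
#1 |Sf2  (Sf2: flow source, stroke at near end)
#3 |I1  (I1: I, integral causality)
#2 |J1  (J1: last free bond brings effort in)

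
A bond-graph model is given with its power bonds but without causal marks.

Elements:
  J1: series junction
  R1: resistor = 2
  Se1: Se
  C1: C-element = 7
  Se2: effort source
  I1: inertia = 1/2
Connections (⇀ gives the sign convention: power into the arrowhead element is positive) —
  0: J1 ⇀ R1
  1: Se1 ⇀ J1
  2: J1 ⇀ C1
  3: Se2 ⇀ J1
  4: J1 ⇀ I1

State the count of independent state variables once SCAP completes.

2  (C1, I1 all integral)

bond 1 stroke→J1  (Se1 (Se) sets effort on bond)
bond 3 stroke→J1  (Se2: effort source, stroke at far end)
bond 2 stroke→J1  (C1: C, integral causality)
bond 4 stroke→I1  (I1: I, integral causality)
bond 0 stroke→J1  (1-jn J1 has f-setter on 4)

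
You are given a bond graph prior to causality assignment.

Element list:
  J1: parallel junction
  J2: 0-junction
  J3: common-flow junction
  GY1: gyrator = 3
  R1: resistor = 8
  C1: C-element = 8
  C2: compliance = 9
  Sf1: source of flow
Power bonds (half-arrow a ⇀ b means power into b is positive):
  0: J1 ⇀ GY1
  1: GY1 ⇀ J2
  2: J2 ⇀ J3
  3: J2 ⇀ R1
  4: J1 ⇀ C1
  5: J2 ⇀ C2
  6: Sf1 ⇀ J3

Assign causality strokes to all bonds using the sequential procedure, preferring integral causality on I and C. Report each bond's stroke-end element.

bond 0 stroke→GY1
bond 1 stroke→GY1
bond 2 stroke→J3
bond 3 stroke→R1
bond 4 stroke→J1
bond 5 stroke→J2
bond 6 stroke→Sf1

bond 6 stroke→Sf1  (Sf1 (Sf) sets flow on bond)
bond 2 stroke→J3  (common-f at J3 fixed by 6)
bond 4 stroke→J1  (C1 integral (e out))
bond 0 stroke→GY1  (J1: bond 4 brought effort, rest push out)
bond 1 stroke→GY1  (GY1 both-in/both-out from 0)
bond 5 stroke→J2  (prefer integral on C2)
bond 3 stroke→R1  (common-e at J2 fixed by 5)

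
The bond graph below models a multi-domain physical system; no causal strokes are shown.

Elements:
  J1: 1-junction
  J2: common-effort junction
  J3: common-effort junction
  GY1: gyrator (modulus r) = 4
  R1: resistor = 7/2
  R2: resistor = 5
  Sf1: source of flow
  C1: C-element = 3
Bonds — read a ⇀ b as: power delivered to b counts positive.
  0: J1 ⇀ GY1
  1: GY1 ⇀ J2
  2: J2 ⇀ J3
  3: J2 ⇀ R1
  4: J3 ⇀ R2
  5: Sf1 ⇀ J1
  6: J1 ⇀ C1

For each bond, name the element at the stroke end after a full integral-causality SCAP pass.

#0 stroke→J1
#1 stroke→J2
#2 stroke→J3
#3 stroke→R1
#4 stroke→R2
#5 stroke→Sf1
#6 stroke→J1

β5 |Sf1  (Sf1 (Sf) sets flow on bond)
β0 |J1  (1-jn J1 has f-setter on 5)
β6 |J1  (J1: bond 5 brought flow, rest push out)
β1 |J2  (through GY1, causality inverts; strokes same side of GY1)
β2 |J3  (0-jn J2 has e-setter on 1)
β3 |R1  (J2: bond 1 brought effort, rest push out)
β4 |R2  (0-jn J3 has e-setter on 2)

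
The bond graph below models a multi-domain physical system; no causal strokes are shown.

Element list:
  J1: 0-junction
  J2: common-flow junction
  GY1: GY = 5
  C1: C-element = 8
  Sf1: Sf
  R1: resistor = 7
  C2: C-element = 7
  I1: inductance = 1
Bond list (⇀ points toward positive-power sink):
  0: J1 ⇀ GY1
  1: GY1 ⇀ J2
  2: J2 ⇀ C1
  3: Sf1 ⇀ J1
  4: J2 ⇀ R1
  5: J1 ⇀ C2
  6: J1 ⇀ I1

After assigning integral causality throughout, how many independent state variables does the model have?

β3 stroke at Sf1  (Sf1: flow source, stroke at near end)
β2 stroke at J2  (C1 integral (e out))
β5 stroke at J1  (prefer integral on C2)
β0 stroke at GY1  (J1: bond 5 brought effort, rest push out)
β6 stroke at I1  (J1 effort already set via bond 5)
β1 stroke at GY1  (through GY1, causality inverts; strokes same side of GY1)
β4 stroke at J2  (J2: bond 1 brought flow, rest push out)

3  (C1, C2, I1 all integral)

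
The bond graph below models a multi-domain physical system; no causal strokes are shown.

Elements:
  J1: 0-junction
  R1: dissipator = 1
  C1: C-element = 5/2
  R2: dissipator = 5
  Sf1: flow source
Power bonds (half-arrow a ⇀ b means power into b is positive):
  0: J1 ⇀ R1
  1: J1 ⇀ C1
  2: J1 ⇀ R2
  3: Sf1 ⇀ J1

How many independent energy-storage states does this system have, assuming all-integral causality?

bond 3 stroke→Sf1  (Sf1 fixes flow; stroke at Sf1)
bond 1 stroke→J1  (C1 outputs effort q/C1)
bond 0 stroke→R1  (common-e at J1 fixed by 1)
bond 2 stroke→R2  (J1: bond 1 brought effort, rest push out)

1  (C1 all integral)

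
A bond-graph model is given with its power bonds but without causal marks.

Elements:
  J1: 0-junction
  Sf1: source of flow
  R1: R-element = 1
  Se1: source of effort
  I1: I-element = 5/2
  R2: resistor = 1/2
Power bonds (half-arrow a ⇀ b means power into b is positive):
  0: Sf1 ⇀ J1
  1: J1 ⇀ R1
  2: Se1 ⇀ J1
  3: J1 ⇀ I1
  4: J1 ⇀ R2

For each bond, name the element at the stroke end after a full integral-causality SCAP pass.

β0 stroke at Sf1
β1 stroke at R1
β2 stroke at J1
β3 stroke at I1
β4 stroke at R2

b0 stroke at Sf1  (Sf1: flow source, stroke at near end)
b2 stroke at J1  (source Se1 imposes e)
b1 stroke at R1  (common-e at J1 fixed by 2)
b3 stroke at I1  (common-e at J1 fixed by 2)
b4 stroke at R2  (0-jn J1 has e-setter on 2)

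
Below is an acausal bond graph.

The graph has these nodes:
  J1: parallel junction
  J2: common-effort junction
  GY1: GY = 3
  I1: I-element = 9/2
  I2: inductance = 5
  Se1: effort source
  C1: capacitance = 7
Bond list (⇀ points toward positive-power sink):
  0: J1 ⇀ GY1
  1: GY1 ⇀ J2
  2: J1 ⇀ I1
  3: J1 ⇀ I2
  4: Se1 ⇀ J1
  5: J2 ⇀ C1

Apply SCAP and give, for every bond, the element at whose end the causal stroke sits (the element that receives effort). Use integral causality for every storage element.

bond 4 stroke at J1  (source Se1 imposes e)
bond 0 stroke at GY1  (J1 effort already set via bond 4)
bond 2 stroke at I1  (J1: bond 4 brought effort, rest push out)
bond 3 stroke at I2  (common-e at J1 fixed by 4)
bond 1 stroke at GY1  (through GY1, causality inverts; strokes same side of GY1)
bond 5 stroke at J2  (closing 0-jn rule on J2)

#0 stroke at GY1
#1 stroke at GY1
#2 stroke at I1
#3 stroke at I2
#4 stroke at J1
#5 stroke at J2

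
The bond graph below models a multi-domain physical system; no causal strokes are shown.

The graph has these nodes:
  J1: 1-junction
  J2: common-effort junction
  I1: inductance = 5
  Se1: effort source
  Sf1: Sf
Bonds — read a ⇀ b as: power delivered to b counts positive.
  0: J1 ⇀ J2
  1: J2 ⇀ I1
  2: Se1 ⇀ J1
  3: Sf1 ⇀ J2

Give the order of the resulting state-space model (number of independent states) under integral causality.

1  (I1 all integral)

#2 stroke at J1  (Se1 fixes effort; stroke away)
#3 stroke at Sf1  (Sf1 (Sf) sets flow on bond)
#0 stroke at J2  (closing 1-jn rule on J1)
#1 stroke at I1  (J2 effort already set via bond 0)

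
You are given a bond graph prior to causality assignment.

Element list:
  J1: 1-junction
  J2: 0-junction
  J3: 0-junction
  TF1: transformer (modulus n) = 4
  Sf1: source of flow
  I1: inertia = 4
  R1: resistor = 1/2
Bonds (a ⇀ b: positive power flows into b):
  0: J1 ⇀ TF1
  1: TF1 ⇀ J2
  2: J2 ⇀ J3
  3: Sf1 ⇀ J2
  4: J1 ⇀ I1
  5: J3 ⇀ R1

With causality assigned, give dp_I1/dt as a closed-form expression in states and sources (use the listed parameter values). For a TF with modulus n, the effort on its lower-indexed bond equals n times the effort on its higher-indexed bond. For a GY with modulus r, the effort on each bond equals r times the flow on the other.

dp_I1/dt = -2*F_Sf1 - 2*p_I1

β3 |Sf1  (Sf1 fixes flow; stroke at Sf1)
β4 |I1  (I1 integral (f out))
β0 |J1  (J1: bond 4 brought flow, rest push out)
β1 |TF1  (TF TF1: opposite of bond 0)
β2 |J2  (J2 needs exactly one e-in)
β5 |J3  (J3 needs exactly one e-in)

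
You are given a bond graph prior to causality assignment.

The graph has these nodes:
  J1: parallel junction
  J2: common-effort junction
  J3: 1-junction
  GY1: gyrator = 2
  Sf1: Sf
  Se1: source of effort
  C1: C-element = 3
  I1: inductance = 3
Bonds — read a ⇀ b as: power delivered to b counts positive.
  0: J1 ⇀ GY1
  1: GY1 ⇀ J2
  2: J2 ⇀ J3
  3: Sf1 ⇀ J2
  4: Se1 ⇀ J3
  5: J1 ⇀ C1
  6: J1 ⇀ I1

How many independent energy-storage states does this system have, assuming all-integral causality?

2  (C1, I1 all integral)

bond 3 →Sf1  (Sf1: flow source, stroke at near end)
bond 4 →J3  (source Se1 imposes e)
bond 2 →J2  (J3: last free bond brings flow in)
bond 1 →GY1  (0-jn J2 has e-setter on 2)
bond 0 →GY1  (through GY1, causality inverts; strokes same side of GY1)
bond 5 →J1  (C1 integral (e out))
bond 6 →I1  (common-e at J1 fixed by 5)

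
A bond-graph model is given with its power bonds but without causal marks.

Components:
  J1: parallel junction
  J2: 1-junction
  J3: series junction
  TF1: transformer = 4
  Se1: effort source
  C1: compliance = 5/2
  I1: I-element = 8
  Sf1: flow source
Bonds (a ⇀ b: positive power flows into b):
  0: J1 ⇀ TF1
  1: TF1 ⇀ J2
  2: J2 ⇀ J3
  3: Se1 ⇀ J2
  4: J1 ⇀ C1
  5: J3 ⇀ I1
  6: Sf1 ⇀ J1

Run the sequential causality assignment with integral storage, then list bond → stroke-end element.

b3 stroke at J2  (Se1 (Se) sets effort on bond)
b6 stroke at Sf1  (Sf1 fixes flow; stroke at Sf1)
b4 stroke at J1  (C1: C, integral causality)
b0 stroke at TF1  (common-e at J1 fixed by 4)
b1 stroke at J2  (through TF1, causality passes straight; one stroke at TF1)
b2 stroke at J3  (only one flow-in slot at J2)
b5 stroke at I1  (J3: last free bond brings flow in)

β0 →TF1
β1 →J2
β2 →J3
β3 →J2
β4 →J1
β5 →I1
β6 →Sf1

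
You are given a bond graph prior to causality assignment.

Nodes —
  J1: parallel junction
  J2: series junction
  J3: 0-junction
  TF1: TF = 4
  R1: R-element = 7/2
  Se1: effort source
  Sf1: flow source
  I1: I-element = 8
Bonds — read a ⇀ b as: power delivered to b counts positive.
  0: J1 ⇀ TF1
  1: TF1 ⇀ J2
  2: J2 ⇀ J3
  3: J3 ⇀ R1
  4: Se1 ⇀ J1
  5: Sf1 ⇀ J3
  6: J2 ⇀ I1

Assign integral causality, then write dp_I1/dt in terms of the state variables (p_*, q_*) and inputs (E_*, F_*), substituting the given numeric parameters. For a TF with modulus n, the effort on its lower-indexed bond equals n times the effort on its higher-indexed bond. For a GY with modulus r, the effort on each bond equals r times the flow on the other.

b4 stroke at J1  (Se1 fixes effort; stroke away)
b5 stroke at Sf1  (Sf1 (Sf) sets flow on bond)
b0 stroke at TF1  (J1: bond 4 brought effort, rest push out)
b1 stroke at J2  (TF1: transformer flips bond 0)
b6 stroke at I1  (I1: I, integral causality)
b2 stroke at J2  (J2: bond 6 brought flow, rest push out)
b3 stroke at J3  (J3: last free bond brings effort in)

dp_I1/dt = E_Se1/4 - 7*F_Sf1/2 - 7*p_I1/16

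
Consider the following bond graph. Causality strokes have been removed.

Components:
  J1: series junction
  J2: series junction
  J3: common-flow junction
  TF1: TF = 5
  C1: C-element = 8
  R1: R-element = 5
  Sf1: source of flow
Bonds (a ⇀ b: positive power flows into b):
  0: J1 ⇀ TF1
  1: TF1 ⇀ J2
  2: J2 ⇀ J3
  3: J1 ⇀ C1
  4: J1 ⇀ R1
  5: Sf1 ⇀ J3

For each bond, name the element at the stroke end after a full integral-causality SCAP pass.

#5 |Sf1  (Sf1: flow source, stroke at near end)
#2 |J3  (J3 flow already set via bond 5)
#1 |J2  (common-f at J2 fixed by 2)
#0 |TF1  (TF1 one-in-one-out from 1)
#3 |J1  (common-f at J1 fixed by 0)
#4 |J1  (common-f at J1 fixed by 0)

β0 stroke at TF1
β1 stroke at J2
β2 stroke at J3
β3 stroke at J1
β4 stroke at J1
β5 stroke at Sf1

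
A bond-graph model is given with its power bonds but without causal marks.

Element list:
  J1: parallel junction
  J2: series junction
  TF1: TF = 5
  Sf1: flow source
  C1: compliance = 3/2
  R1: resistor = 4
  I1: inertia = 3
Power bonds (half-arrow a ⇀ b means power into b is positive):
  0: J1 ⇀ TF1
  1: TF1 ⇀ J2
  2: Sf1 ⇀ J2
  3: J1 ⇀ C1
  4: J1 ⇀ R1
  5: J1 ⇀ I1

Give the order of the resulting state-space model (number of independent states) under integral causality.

#2 stroke at Sf1  (source Sf1 imposes f)
#1 stroke at J2  (J2 flow already set via bond 2)
#0 stroke at TF1  (TF1: transformer flips bond 1)
#3 stroke at J1  (C1: C, integral causality)
#4 stroke at R1  (common-e at J1 fixed by 3)
#5 stroke at I1  (0-jn J1 has e-setter on 3)

2  (C1, I1 all integral)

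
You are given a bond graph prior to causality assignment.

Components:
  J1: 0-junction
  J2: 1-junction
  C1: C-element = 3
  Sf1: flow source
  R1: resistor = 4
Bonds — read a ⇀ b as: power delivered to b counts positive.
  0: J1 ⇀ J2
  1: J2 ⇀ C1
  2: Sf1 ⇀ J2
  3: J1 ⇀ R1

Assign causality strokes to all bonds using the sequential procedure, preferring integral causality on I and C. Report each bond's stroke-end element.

β0 →J2
β1 →J2
β2 →Sf1
β3 →J1

#2 |Sf1  (source Sf1 imposes f)
#0 |J2  (1-jn J2 has f-setter on 2)
#1 |J2  (1-jn J2 has f-setter on 2)
#3 |J1  (J1 needs exactly one e-in)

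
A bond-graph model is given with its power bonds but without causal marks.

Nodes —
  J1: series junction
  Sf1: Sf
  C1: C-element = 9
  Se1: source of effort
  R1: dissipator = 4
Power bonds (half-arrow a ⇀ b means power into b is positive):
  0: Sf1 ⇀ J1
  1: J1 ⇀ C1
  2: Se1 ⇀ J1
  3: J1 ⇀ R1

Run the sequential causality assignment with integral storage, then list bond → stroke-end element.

b0 stroke at Sf1
b1 stroke at J1
b2 stroke at J1
b3 stroke at J1

bond 0 →Sf1  (Sf1: flow source, stroke at near end)
bond 2 →J1  (Se1 fixes effort; stroke away)
bond 1 →J1  (1-jn J1 has f-setter on 0)
bond 3 →J1  (1-jn J1 has f-setter on 0)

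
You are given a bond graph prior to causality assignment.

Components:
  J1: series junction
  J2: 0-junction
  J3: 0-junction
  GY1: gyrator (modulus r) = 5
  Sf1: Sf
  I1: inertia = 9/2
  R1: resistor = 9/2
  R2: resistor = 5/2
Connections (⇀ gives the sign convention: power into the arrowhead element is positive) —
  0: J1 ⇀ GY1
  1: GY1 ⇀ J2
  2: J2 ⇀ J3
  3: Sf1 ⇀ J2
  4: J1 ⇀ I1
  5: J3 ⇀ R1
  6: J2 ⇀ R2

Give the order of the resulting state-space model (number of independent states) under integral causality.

1  (I1 all integral)

β3 |Sf1  (Sf1: flow source, stroke at near end)
β4 |I1  (I1: I, integral causality)
β0 |J1  (1-jn J1 has f-setter on 4)
β1 |J2  (GY1 both-in/both-out from 0)
β2 |J3  (common-e at J2 fixed by 1)
β6 |R2  (common-e at J2 fixed by 1)
β5 |R1  (common-e at J3 fixed by 2)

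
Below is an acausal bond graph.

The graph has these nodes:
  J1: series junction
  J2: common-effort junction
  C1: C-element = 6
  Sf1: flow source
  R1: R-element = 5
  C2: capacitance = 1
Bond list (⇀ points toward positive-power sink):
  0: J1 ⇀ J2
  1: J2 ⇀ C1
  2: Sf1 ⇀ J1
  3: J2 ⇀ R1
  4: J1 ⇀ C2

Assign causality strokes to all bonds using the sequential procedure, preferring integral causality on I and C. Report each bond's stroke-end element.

bond 2 →Sf1  (Sf1 (Sf) sets flow on bond)
bond 0 →J1  (1-jn J1 has f-setter on 2)
bond 4 →J1  (common-f at J1 fixed by 2)
bond 1 →J2  (C1: C, integral causality)
bond 3 →R1  (common-e at J2 fixed by 1)

bond 0 stroke at J1
bond 1 stroke at J2
bond 2 stroke at Sf1
bond 3 stroke at R1
bond 4 stroke at J1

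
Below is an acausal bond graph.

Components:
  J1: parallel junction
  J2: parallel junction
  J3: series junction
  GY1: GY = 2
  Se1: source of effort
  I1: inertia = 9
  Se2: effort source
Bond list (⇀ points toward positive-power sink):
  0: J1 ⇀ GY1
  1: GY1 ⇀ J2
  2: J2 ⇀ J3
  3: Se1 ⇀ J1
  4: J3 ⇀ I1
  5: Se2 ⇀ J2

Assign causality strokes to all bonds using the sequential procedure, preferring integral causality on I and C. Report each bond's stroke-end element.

bond 0 →GY1
bond 1 →GY1
bond 2 →J3
bond 3 →J1
bond 4 →I1
bond 5 →J2

b3 stroke→J1  (Se1 fixes effort; stroke away)
b5 stroke→J2  (Se2 (Se) sets effort on bond)
b0 stroke→GY1  (J1 effort already set via bond 3)
b1 stroke→GY1  (common-e at J2 fixed by 5)
b2 stroke→J3  (J2: bond 5 brought effort, rest push out)
b4 stroke→I1  (only one flow-in slot at J3)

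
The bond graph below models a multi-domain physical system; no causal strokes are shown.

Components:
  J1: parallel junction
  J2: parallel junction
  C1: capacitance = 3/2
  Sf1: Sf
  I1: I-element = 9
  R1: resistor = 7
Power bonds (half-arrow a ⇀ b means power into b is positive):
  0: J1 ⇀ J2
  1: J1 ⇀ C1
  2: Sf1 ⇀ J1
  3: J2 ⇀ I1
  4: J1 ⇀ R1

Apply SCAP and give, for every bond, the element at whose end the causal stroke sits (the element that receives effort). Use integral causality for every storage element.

β2 →Sf1  (Sf1 (Sf) sets flow on bond)
β1 →J1  (C1 outputs effort q/C1)
β0 →J2  (J1 effort already set via bond 1)
β4 →R1  (0-jn J1 has e-setter on 1)
β3 →I1  (J2 effort already set via bond 0)

b0 stroke→J2
b1 stroke→J1
b2 stroke→Sf1
b3 stroke→I1
b4 stroke→R1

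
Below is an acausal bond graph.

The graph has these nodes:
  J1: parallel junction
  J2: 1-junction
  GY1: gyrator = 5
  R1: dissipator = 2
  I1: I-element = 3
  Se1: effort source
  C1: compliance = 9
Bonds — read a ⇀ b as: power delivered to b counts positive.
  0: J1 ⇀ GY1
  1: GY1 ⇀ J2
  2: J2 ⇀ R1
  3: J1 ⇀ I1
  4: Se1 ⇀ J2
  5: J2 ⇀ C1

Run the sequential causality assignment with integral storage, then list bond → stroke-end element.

#0 stroke→J1
#1 stroke→J2
#2 stroke→R1
#3 stroke→I1
#4 stroke→J2
#5 stroke→J2

#4 stroke at J2  (Se1 (Se) sets effort on bond)
#3 stroke at I1  (prefer integral on I1)
#0 stroke at J1  (J1 needs exactly one e-in)
#1 stroke at J2  (through GY1, causality inverts; strokes same side of GY1)
#5 stroke at J2  (C1: C, integral causality)
#2 stroke at R1  (J2: last free bond brings flow in)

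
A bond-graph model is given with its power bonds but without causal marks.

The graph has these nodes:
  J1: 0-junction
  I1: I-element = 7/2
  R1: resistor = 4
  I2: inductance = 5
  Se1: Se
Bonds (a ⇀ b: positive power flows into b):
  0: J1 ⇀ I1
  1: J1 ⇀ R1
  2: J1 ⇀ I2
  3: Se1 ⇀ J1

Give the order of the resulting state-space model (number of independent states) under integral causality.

2  (I1, I2 all integral)

bond 3 →J1  (Se1 fixes effort; stroke away)
bond 0 →I1  (0-jn J1 has e-setter on 3)
bond 1 →R1  (J1 effort already set via bond 3)
bond 2 →I2  (J1 effort already set via bond 3)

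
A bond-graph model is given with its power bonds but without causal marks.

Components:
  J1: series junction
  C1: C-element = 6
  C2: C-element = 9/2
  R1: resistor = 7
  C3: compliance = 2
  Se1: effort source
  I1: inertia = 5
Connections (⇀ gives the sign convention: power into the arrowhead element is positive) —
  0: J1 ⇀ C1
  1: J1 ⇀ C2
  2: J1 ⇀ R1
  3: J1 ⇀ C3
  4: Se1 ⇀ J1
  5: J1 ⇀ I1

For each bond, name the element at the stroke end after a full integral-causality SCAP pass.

β0 stroke→J1
β1 stroke→J1
β2 stroke→J1
β3 stroke→J1
β4 stroke→J1
β5 stroke→I1

bond 4 →J1  (Se1 (Se) sets effort on bond)
bond 0 →J1  (C1: C, integral causality)
bond 1 →J1  (prefer integral on C2)
bond 3 →J1  (C3 integral (e out))
bond 5 →I1  (I1: I, integral causality)
bond 2 →J1  (J1: bond 5 brought flow, rest push out)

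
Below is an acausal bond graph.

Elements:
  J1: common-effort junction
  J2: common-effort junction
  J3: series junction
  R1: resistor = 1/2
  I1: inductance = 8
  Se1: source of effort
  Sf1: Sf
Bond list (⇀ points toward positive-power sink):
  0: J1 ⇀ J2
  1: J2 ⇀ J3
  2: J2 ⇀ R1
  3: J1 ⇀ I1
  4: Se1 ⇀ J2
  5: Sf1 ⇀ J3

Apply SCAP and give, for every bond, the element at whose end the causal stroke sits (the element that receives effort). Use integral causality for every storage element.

#0 stroke at J1
#1 stroke at J3
#2 stroke at R1
#3 stroke at I1
#4 stroke at J2
#5 stroke at Sf1

β4 |J2  (Se1 (Se) sets effort on bond)
β5 |Sf1  (Sf1: flow source, stroke at near end)
β0 |J1  (J2: bond 4 brought effort, rest push out)
β1 |J3  (common-e at J2 fixed by 4)
β2 |R1  (common-e at J2 fixed by 4)
β3 |I1  (0-jn J1 has e-setter on 0)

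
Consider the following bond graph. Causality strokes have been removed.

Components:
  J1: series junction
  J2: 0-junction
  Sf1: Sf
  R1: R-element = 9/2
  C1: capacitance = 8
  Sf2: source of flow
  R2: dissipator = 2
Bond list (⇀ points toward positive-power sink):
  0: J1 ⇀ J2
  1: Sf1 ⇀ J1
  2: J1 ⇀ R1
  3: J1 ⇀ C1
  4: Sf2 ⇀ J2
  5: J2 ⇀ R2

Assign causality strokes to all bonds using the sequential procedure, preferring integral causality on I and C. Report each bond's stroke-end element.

β0 →J1
β1 →Sf1
β2 →J1
β3 →J1
β4 →Sf2
β5 →J2

#1 →Sf1  (source Sf1 imposes f)
#4 →Sf2  (Sf2 fixes flow; stroke at Sf2)
#0 →J1  (1-jn J1 has f-setter on 1)
#2 →J1  (1-jn J1 has f-setter on 1)
#3 →J1  (common-f at J1 fixed by 1)
#5 →J2  (J2: last free bond brings effort in)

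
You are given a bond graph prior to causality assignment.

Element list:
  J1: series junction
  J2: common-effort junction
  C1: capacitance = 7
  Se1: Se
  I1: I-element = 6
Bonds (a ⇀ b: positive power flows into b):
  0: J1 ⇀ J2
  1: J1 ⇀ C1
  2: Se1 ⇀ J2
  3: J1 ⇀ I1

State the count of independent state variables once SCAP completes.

2  (C1, I1 all integral)

bond 2 |J2  (source Se1 imposes e)
bond 0 |J1  (J2: bond 2 brought effort, rest push out)
bond 1 |J1  (C1 integral (e out))
bond 3 |I1  (J1: last free bond brings flow in)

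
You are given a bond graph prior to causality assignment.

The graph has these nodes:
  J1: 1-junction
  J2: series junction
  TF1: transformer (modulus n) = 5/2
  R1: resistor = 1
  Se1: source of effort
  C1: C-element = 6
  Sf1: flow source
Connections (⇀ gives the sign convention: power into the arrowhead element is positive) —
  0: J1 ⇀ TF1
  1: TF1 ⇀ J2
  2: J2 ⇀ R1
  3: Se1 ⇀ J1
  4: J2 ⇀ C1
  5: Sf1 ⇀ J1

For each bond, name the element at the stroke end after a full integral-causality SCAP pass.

β3 stroke→J1  (Se1 (Se) sets effort on bond)
β5 stroke→Sf1  (source Sf1 imposes f)
β0 stroke→J1  (1-jn J1 has f-setter on 5)
β1 stroke→TF1  (TF1: transformer flips bond 0)
β2 stroke→J2  (common-f at J2 fixed by 1)
β4 stroke→J2  (1-jn J2 has f-setter on 1)

b0 |J1
b1 |TF1
b2 |J2
b3 |J1
b4 |J2
b5 |Sf1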